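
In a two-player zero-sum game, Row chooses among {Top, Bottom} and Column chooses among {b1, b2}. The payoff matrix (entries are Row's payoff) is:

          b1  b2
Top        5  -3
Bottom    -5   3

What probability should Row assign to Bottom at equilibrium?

1/2

Row minima: Top → -3, Bottom → -5; maximin = -3.
Column maxima: b1 → 5, b2 → 3; minimax = 3.
-3 ≠ 3, so there is no saddle point; optimal play is mixed.
Let Row play Top with probability p. Expected payoff against b1: 5p + (-5)(1−p) = 10p − 5; against b2: (-3)p + 3(1−p) = −6p + 3.
Setting these equal: 10p − 5 = −6p + 3 ⇒ 16p = 8 ⇒ p = 1/2, and the value is (10)·(1/2) − 5 = 0.
For Column: with q = P(b1), equating Top's and Bottom's payoffs gives 8q − 3 = −8q + 3 ⇒ q = 3/8.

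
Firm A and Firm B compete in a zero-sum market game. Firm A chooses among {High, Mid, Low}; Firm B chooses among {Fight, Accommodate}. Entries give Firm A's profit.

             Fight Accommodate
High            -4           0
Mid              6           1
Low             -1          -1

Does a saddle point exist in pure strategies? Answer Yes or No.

Yes

Row minima: High → -4, Mid → 1, Low → -1; maximin = 1.
Column maxima: Fight → 6, Accommodate → 1; minimax = 1.
maximin = minimax = 1, so a saddle point exists.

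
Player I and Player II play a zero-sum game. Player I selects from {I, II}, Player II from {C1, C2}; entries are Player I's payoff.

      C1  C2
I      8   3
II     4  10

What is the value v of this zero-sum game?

68/11

Row minima: I → 3, II → 4; maximin = 4.
Column maxima: C1 → 8, C2 → 10; minimax = 8.
4 ≠ 8, so there is no saddle point; optimal play is mixed.
Let Player I play I with probability p. Expected payoff against C1: 8p + 4(1−p) = 4p + 4; against C2: 3p + 10(1−p) = −7p + 10.
Setting these equal: 4p + 4 = −7p + 10 ⇒ 11p = 6 ⇒ p = 6/11, and the value is (4)·(6/11) + 4 = 68/11.
For Player II: with q = P(C1), equating I's and II's payoffs gives 5q + 3 = −6q + 10 ⇒ q = 7/11.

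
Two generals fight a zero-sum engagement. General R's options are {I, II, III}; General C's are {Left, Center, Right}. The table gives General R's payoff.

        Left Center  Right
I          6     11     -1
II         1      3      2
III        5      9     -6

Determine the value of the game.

Row minima: I → -1, II → 1, III → -6; maximin = 1.
Column maxima: Left → 6, Center → 11, Right → 2; minimax = 2.
1 ≠ 2, so there is no saddle point; optimal play is mixed.
III is strictly dominated by I, so General R never plays it.
Center is strictly dominated by Left (it gives General R strictly more in every row), so General C never plays it.
On the remaining 2×2 (I, II vs Left, Right):
Let General R play I with probability p. Expected payoff against Left: 6p + 1(1−p) = 5p + 1; against Right: (-1)p + 2(1−p) = −3p + 2.
Setting these equal: 5p + 1 = −3p + 2 ⇒ 8p = 1 ⇒ p = 1/8, and the value is (5)·(1/8) + 1 = 13/8.
For General C: with q = P(Left), equating I's and II's payoffs gives 7q − 1 = −q + 2 ⇒ q = 3/8.

13/8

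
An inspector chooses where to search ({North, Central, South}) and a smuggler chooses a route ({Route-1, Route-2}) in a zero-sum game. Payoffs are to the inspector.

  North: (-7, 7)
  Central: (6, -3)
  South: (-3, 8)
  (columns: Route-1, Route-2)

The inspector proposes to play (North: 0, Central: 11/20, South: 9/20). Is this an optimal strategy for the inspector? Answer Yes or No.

Yes

Against Route-1 this mix gives (11/20)·6 + (9/20)·(-3) = 39/20.
Against Route-2 this mix gives (11/20)·(-3) + (9/20)·8 = 39/20.
All of the smuggler's active replies (Route-1, Route-2) yield 39/20, and no column does worse for the inspector. The mix makes the smuggler indifferent and guarantees 39/20, so it is optimal.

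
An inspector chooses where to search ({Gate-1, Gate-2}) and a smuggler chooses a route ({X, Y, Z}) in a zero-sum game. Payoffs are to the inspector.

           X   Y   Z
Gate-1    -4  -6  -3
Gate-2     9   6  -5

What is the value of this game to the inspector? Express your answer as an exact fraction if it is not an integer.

Row minima: Gate-1 → -6, Gate-2 → -5; maximin = -5.
Column maxima: X → 9, Y → 6, Z → -3; minimax = -3.
-5 ≠ -3, so there is no saddle point; optimal play is mixed.
X is strictly dominated by Y (it gives the inspector strictly more in every row), so the smuggler never plays it.
On the remaining 2×2 (Gate-1, Gate-2 vs Y, Z):
Let the inspector play Gate-1 with probability p. Expected payoff against Y: (-6)p + 6(1−p) = −12p + 6; against Z: (-3)p + (-5)(1−p) = 2p − 5.
Setting these equal: −12p + 6 = 2p − 5 ⇒ −14p = -11 ⇒ p = 11/14, and the value is (-12)·(11/14) + 6 = -24/7.
For the smuggler: with q = P(Y), equating Gate-1's and Gate-2's payoffs gives −3q − 3 = 11q − 5 ⇒ q = 1/7.

-24/7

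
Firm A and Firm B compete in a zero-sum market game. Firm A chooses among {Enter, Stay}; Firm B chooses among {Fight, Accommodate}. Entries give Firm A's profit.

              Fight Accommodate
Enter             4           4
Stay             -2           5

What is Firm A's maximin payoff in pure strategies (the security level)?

4

Row minima: Enter → 4, Stay → -2.
The best of these is 4.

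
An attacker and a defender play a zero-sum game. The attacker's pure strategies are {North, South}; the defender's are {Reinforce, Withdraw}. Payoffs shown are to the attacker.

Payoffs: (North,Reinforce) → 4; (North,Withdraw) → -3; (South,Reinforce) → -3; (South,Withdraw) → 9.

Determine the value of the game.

Row minima: North → -3, South → -3; maximin = -3.
Column maxima: Reinforce → 4, Withdraw → 9; minimax = 4.
-3 ≠ 4, so there is no saddle point; optimal play is mixed.
Let the attacker play North with probability p. Expected payoff against Reinforce: 4p + (-3)(1−p) = 7p − 3; against Withdraw: (-3)p + 9(1−p) = −12p + 9.
Setting these equal: 7p − 3 = −12p + 9 ⇒ 19p = 12 ⇒ p = 12/19, and the value is (7)·(12/19) − 3 = 27/19.
For the defender: with q = P(Reinforce), equating North's and South's payoffs gives 7q − 3 = −12q + 9 ⇒ q = 12/19.

27/19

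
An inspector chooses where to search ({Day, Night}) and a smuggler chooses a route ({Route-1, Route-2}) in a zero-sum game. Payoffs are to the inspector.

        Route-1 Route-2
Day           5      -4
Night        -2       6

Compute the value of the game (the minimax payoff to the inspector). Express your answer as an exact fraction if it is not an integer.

Row minima: Day → -4, Night → -2; maximin = -2.
Column maxima: Route-1 → 5, Route-2 → 6; minimax = 5.
-2 ≠ 5, so there is no saddle point; optimal play is mixed.
Let the inspector play Day with probability p. Expected payoff against Route-1: 5p + (-2)(1−p) = 7p − 2; against Route-2: (-4)p + 6(1−p) = −10p + 6.
Setting these equal: 7p − 2 = −10p + 6 ⇒ 17p = 8 ⇒ p = 8/17, and the value is (7)·(8/17) − 2 = 22/17.
For the smuggler: with q = P(Route-1), equating Day's and Night's payoffs gives 9q − 4 = −8q + 6 ⇒ q = 10/17.

22/17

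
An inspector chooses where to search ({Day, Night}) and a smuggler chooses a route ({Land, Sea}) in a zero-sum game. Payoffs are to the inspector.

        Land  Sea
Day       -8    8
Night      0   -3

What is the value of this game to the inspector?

Row minima: Day → -8, Night → -3; maximin = -3.
Column maxima: Land → 0, Sea → 8; minimax = 0.
-3 ≠ 0, so there is no saddle point; optimal play is mixed.
Let the inspector play Day with probability p. Expected payoff against Land: (-8)p + 0(1−p) = −8p; against Sea: 8p + (-3)(1−p) = 11p − 3.
Setting these equal: −8p = 11p − 3 ⇒ −19p = -3 ⇒ p = 3/19, and the value is (-8)·(3/19) = -24/19.
For the smuggler: with q = P(Land), equating Day's and Night's payoffs gives −16q + 8 = 3q − 3 ⇒ q = 11/19.

-24/19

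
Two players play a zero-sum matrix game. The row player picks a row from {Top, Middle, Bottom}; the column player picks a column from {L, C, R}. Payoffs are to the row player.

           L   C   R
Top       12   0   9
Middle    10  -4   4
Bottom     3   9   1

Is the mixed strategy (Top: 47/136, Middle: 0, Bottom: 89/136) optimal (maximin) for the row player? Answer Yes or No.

No

Against L this mix gives (47/136)·12 + (89/136)·3 = 831/136.
Against C this mix gives (47/136)·0 + (89/136)·9 = 801/136.
Against R this mix gives (47/136)·9 + (89/136)·1 = 64/17.
The column player will play R, holding the row player to 64/17. Shifting weight toward the row that does better against R would raise this floor (the equalizing mix achieves 81/17 against both R and C), so the proposed strategy is not optimal.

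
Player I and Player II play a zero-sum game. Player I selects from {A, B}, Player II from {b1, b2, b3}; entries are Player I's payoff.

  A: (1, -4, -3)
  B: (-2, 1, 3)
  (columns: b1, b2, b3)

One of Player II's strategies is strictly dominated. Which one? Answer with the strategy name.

b3

b2 holds Player I's payoff strictly below b3 in every row: -4 < -3, 1 < 3.
So b3 is strictly dominated for Player II.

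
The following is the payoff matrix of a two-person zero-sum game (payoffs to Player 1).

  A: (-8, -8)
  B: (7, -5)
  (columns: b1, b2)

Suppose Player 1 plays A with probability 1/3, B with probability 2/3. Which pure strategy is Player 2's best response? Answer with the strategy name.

b2

If Player 2 plays b1, Player 1's expected payoff is (1/3)·(-8) + (2/3)·7 = 2.
If Player 2 plays b2, Player 1's expected payoff is (1/3)·(-8) + (2/3)·(-5) = -6.
Player 2 minimizes Player 1's payoff; the smallest is -6, so the best response is b2.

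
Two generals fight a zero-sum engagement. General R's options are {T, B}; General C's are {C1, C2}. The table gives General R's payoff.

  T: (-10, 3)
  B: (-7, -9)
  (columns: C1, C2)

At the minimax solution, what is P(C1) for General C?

4/5

Row minima: T → -10, B → -9; maximin = -9.
Column maxima: C1 → -7, C2 → 3; minimax = -7.
-9 ≠ -7, so there is no saddle point; optimal play is mixed.
Let General R play T with probability p. Expected payoff against C1: (-10)p + (-7)(1−p) = −3p − 7; against C2: 3p + (-9)(1−p) = 12p − 9.
Setting these equal: −3p − 7 = 12p − 9 ⇒ −15p = -2 ⇒ p = 2/15, and the value is (-3)·(2/15) − 7 = -37/5.
For General C: with q = P(C1), equating T's and B's payoffs gives −13q + 3 = 2q − 9 ⇒ q = 4/5.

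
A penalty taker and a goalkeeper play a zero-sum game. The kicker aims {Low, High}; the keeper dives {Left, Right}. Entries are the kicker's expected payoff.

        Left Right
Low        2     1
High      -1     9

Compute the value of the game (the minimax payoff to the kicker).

Row minima: Low → 1, High → -1; maximin = 1.
Column maxima: Left → 2, Right → 9; minimax = 2.
1 ≠ 2, so there is no saddle point; optimal play is mixed.
Let the kicker play Low with probability p. Expected payoff against Left: 2p + (-1)(1−p) = 3p − 1; against Right: 1p + 9(1−p) = −8p + 9.
Setting these equal: 3p − 1 = −8p + 9 ⇒ 11p = 10 ⇒ p = 10/11, and the value is (3)·(10/11) − 1 = 19/11.
For the keeper: with q = P(Left), equating Low's and High's payoffs gives q + 1 = −10q + 9 ⇒ q = 8/11.

19/11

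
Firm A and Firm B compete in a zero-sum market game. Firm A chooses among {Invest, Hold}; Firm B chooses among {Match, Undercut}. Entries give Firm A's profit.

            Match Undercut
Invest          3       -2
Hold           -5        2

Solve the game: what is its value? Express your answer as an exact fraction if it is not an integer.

Row minima: Invest → -2, Hold → -5; maximin = -2.
Column maxima: Match → 3, Undercut → 2; minimax = 2.
-2 ≠ 2, so there is no saddle point; optimal play is mixed.
Let Firm A play Invest with probability p. Expected payoff against Match: 3p + (-5)(1−p) = 8p − 5; against Undercut: (-2)p + 2(1−p) = −4p + 2.
Setting these equal: 8p − 5 = −4p + 2 ⇒ 12p = 7 ⇒ p = 7/12, and the value is (8)·(7/12) − 5 = -1/3.
For Firm B: with q = P(Match), equating Invest's and Hold's payoffs gives 5q − 2 = −7q + 2 ⇒ q = 1/3.

-1/3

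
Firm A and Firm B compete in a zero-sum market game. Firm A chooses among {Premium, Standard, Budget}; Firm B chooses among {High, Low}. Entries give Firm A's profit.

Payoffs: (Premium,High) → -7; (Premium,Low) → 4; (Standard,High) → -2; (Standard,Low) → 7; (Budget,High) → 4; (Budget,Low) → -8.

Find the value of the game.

4/7

Row minima: Premium → -7, Standard → -2, Budget → -8; maximin = -2.
Column maxima: High → 4, Low → 7; minimax = 4.
-2 ≠ 4, so there is no saddle point; optimal play is mixed.
Premium is strictly dominated by Standard, so Firm A never plays it.
On the remaining 2×2 (Standard, Budget vs High, Low):
Let Firm A play Standard with probability p. Expected payoff against High: (-2)p + 4(1−p) = −6p + 4; against Low: 7p + (-8)(1−p) = 15p − 8.
Setting these equal: −6p + 4 = 15p − 8 ⇒ −21p = -12 ⇒ p = 4/7, and the value is (-6)·(4/7) + 4 = 4/7.
For Firm B: with q = P(High), equating Standard's and Budget's payoffs gives −9q + 7 = 12q − 8 ⇒ q = 5/7.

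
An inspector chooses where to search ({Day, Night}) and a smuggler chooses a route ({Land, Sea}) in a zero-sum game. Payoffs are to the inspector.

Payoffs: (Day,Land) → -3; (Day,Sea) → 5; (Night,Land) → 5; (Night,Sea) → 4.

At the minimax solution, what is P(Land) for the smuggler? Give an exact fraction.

Row minima: Day → -3, Night → 4; maximin = 4.
Column maxima: Land → 5, Sea → 5; minimax = 5.
4 ≠ 5, so there is no saddle point; optimal play is mixed.
Let the inspector play Day with probability p. Expected payoff against Land: (-3)p + 5(1−p) = −8p + 5; against Sea: 5p + 4(1−p) = p + 4.
Setting these equal: −8p + 5 = p + 4 ⇒ −9p = -1 ⇒ p = 1/9, and the value is (-8)·(1/9) + 5 = 37/9.
For the smuggler: with q = P(Land), equating Day's and Night's payoffs gives −8q + 5 = q + 4 ⇒ q = 1/9.

1/9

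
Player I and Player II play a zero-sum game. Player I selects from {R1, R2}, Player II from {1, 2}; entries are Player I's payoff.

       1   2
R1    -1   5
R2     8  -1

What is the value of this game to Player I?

13/5

Row minima: R1 → -1, R2 → -1; maximin = -1.
Column maxima: 1 → 8, 2 → 5; minimax = 5.
-1 ≠ 5, so there is no saddle point; optimal play is mixed.
Let Player I play R1 with probability p. Expected payoff against 1: (-1)p + 8(1−p) = −9p + 8; against 2: 5p + (-1)(1−p) = 6p − 1.
Setting these equal: −9p + 8 = 6p − 1 ⇒ −15p = -9 ⇒ p = 3/5, and the value is (-9)·(3/5) + 8 = 13/5.
For Player II: with q = P(1), equating R1's and R2's payoffs gives −6q + 5 = 9q − 1 ⇒ q = 2/5.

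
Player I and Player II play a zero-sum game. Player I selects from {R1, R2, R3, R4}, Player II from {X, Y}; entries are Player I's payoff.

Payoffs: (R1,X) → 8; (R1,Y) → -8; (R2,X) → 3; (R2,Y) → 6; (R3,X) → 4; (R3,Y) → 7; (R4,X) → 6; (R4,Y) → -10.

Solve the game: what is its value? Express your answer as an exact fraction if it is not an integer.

88/19

Row minima: R1 → -8, R2 → 3, R3 → 4, R4 → -10; maximin = 4.
Column maxima: X → 8, Y → 7; minimax = 7.
4 ≠ 7, so there is no saddle point; optimal play is mixed.
R2 is strictly dominated by R3, so Player I never plays it.
R4 is strictly dominated by R1, so Player I never plays it.
On the remaining 2×2 (R1, R3 vs X, Y):
Let Player I play R1 with probability p. Expected payoff against X: 8p + 4(1−p) = 4p + 4; against Y: (-8)p + 7(1−p) = −15p + 7.
Setting these equal: 4p + 4 = −15p + 7 ⇒ 19p = 3 ⇒ p = 3/19, and the value is (4)·(3/19) + 4 = 88/19.
For Player II: with q = P(X), equating R1's and R3's payoffs gives 16q − 8 = −3q + 7 ⇒ q = 15/19.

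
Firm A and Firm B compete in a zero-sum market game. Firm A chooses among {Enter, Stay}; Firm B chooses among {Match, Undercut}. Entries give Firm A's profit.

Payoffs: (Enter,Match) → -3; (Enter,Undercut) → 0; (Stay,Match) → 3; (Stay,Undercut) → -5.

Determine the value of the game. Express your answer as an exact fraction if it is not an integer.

-15/11

Row minima: Enter → -3, Stay → -5; maximin = -3.
Column maxima: Match → 3, Undercut → 0; minimax = 0.
-3 ≠ 0, so there is no saddle point; optimal play is mixed.
Let Firm A play Enter with probability p. Expected payoff against Match: (-3)p + 3(1−p) = −6p + 3; against Undercut: 0p + (-5)(1−p) = 5p − 5.
Setting these equal: −6p + 3 = 5p − 5 ⇒ −11p = -8 ⇒ p = 8/11, and the value is (-6)·(8/11) + 3 = -15/11.
For Firm B: with q = P(Match), equating Enter's and Stay's payoffs gives −3q = 8q − 5 ⇒ q = 5/11.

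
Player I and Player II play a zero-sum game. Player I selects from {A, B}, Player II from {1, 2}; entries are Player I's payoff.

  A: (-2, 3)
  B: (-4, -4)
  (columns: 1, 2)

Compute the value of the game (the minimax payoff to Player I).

-2

Row minima: A → -2, B → -4; maximin = -2.
Column maxima: 1 → -2, 2 → 3; minimax = -2.
Since maximin = minimax = -2, there is a saddle point and the value is -2.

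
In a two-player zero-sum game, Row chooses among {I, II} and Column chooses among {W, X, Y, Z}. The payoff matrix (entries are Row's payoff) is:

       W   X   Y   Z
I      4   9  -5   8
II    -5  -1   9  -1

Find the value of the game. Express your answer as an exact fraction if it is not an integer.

Row minima: I → -5, II → -5; maximin = -5.
Column maxima: W → 4, X → 9, Y → 9, Z → 8; minimax = 4.
-5 ≠ 4, so there is no saddle point; optimal play is mixed.
X is strictly dominated by W (it gives Row strictly more in every row), so Column never plays it.
Z is strictly dominated by W (it gives Row strictly more in every row), so Column never plays it.
On the remaining 2×2 (I, II vs W, Y):
Let Row play I with probability p. Expected payoff against W: 4p + (-5)(1−p) = 9p − 5; against Y: (-5)p + 9(1−p) = −14p + 9.
Setting these equal: 9p − 5 = −14p + 9 ⇒ 23p = 14 ⇒ p = 14/23, and the value is (9)·(14/23) − 5 = 11/23.
For Column: with q = P(W), equating I's and II's payoffs gives 9q − 5 = −14q + 9 ⇒ q = 14/23.

11/23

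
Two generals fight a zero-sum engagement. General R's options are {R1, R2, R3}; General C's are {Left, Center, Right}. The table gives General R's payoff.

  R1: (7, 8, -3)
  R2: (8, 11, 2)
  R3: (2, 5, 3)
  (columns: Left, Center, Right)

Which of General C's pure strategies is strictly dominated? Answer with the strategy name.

Left holds General R's payoff strictly below Center in every row: 7 < 8, 8 < 11, 2 < 5.
So Center is strictly dominated for General C.

Center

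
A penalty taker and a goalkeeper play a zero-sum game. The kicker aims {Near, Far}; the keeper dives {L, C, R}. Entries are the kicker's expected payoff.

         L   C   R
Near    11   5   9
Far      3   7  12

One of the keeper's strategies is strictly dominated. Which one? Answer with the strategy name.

R

C holds the kicker's payoff strictly below R in every row: 5 < 9, 7 < 12.
So R is strictly dominated for the keeper.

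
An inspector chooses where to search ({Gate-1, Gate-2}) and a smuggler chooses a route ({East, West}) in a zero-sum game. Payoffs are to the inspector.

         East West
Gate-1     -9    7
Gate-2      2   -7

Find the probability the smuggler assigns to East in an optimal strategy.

Row minima: Gate-1 → -9, Gate-2 → -7; maximin = -7.
Column maxima: East → 2, West → 7; minimax = 2.
-7 ≠ 2, so there is no saddle point; optimal play is mixed.
Let the inspector play Gate-1 with probability p. Expected payoff against East: (-9)p + 2(1−p) = −11p + 2; against West: 7p + (-7)(1−p) = 14p − 7.
Setting these equal: −11p + 2 = 14p − 7 ⇒ −25p = -9 ⇒ p = 9/25, and the value is (-11)·(9/25) + 2 = -49/25.
For the smuggler: with q = P(East), equating Gate-1's and Gate-2's payoffs gives −16q + 7 = 9q − 7 ⇒ q = 14/25.

14/25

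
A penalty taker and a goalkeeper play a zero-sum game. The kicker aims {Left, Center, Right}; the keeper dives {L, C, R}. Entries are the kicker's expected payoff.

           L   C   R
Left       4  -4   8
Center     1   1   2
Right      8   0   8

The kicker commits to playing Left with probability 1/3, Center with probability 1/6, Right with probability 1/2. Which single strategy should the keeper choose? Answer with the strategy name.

C

If the keeper plays L, the kicker's expected payoff is (1/3)·4 + (1/6)·1 + (1/2)·8 = 11/2.
If the keeper plays C, the kicker's expected payoff is (1/3)·(-4) + (1/6)·1 + (1/2)·0 = -7/6.
If the keeper plays R, the kicker's expected payoff is (1/3)·8 + (1/6)·2 + (1/2)·8 = 7.
The keeper minimizes the kicker's payoff; the smallest is -7/6, so the best response is C.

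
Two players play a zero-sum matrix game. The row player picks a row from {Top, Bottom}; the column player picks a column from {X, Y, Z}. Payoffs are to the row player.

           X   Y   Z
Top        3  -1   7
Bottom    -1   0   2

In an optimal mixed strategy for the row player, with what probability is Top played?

1/5

Row minima: Top → -1, Bottom → -1; maximin = -1.
Column maxima: X → 3, Y → 0, Z → 7; minimax = 0.
-1 ≠ 0, so there is no saddle point; optimal play is mixed.
Z is strictly dominated by X (it gives the row player strictly more in every row), so the column player never plays it.
On the remaining 2×2 (Top, Bottom vs X, Y):
Let the row player play Top with probability p. Expected payoff against X: 3p + (-1)(1−p) = 4p − 1; against Y: (-1)p + 0(1−p) = −p.
Setting these equal: 4p − 1 = −p ⇒ 5p = 1 ⇒ p = 1/5, and the value is (4)·(1/5) − 1 = -1/5.
For the column player: with q = P(X), equating Top's and Bottom's payoffs gives 4q − 1 = −q ⇒ q = 1/5.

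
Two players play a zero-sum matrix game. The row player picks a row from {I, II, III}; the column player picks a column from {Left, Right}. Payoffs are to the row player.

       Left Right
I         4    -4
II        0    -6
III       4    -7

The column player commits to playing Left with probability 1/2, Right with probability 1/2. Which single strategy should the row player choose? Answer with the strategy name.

Expected payoff of I: (1/2)·4 + (1/2)·(-4) = 0.
Expected payoff of II: (1/2)·0 + (1/2)·(-6) = -3.
Expected payoff of III: (1/2)·4 + (1/2)·(-7) = -3/2.
The largest is 0, so the row player's best response is I.

I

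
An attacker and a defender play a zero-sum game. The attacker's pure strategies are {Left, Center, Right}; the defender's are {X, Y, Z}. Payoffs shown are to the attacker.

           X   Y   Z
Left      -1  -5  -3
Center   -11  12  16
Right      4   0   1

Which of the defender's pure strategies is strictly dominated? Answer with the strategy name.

Y holds the attacker's payoff strictly below Z in every row: -5 < -3, 12 < 16, 0 < 1.
So Z is strictly dominated for the defender.

Z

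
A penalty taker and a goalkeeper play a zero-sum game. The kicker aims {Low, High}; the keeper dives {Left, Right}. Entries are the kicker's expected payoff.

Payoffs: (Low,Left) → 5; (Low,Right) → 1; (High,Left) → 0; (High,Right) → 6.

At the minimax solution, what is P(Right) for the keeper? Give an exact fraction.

Row minima: Low → 1, High → 0; maximin = 1.
Column maxima: Left → 5, Right → 6; minimax = 5.
1 ≠ 5, so there is no saddle point; optimal play is mixed.
Let the kicker play Low with probability p. Expected payoff against Left: 5p + 0(1−p) = 5p; against Right: 1p + 6(1−p) = −5p + 6.
Setting these equal: 5p = −5p + 6 ⇒ 10p = 6 ⇒ p = 3/5, and the value is (5)·(3/5) = 3.
For the keeper: with q = P(Left), equating Low's and High's payoffs gives 4q + 1 = −6q + 6 ⇒ q = 1/2.

1/2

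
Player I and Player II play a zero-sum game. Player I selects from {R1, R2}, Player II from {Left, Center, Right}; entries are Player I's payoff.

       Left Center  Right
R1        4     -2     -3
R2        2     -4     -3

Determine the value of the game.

Row minima: R1 → -3, R2 → -4; maximin = -3.
Column maxima: Left → 4, Center → -2, Right → -3; minimax = -3.
Since maximin = minimax = -3, there is a saddle point and the value is -3.

-3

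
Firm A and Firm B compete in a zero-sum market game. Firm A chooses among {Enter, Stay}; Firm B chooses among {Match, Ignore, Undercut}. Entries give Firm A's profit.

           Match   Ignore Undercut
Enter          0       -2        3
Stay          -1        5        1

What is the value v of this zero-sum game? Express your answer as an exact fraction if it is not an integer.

Row minima: Enter → -2, Stay → -1; maximin = -1.
Column maxima: Match → 0, Ignore → 5, Undercut → 3; minimax = 0.
-1 ≠ 0, so there is no saddle point; optimal play is mixed.
Undercut is strictly dominated by Match (it gives Firm A strictly more in every row), so Firm B never plays it.
On the remaining 2×2 (Enter, Stay vs Match, Ignore):
Let Firm A play Enter with probability p. Expected payoff against Match: 0p + (-1)(1−p) = p − 1; against Ignore: (-2)p + 5(1−p) = −7p + 5.
Setting these equal: p − 1 = −7p + 5 ⇒ 8p = 6 ⇒ p = 3/4, and the value is (1)·(3/4) − 1 = -1/4.
For Firm B: with q = P(Match), equating Enter's and Stay's payoffs gives 2q − 2 = −6q + 5 ⇒ q = 7/8.

-1/4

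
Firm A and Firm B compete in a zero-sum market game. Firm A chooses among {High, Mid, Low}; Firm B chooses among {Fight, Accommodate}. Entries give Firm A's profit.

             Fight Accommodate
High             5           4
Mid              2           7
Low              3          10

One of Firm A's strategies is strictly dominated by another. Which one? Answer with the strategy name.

Mid

Low gives a strictly higher payoff than Mid against every column: 3 > 2, 10 > 7.
So Mid is strictly dominated and Firm A never plays it.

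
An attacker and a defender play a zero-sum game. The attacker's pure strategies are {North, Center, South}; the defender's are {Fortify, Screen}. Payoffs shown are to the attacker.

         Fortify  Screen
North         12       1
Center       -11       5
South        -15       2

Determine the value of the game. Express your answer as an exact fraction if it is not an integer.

Row minima: North → 1, Center → -11, South → -15; maximin = 1.
Column maxima: Fortify → 12, Screen → 5; minimax = 5.
1 ≠ 5, so there is no saddle point; optimal play is mixed.
South is strictly dominated by Center, so the attacker never plays it.
On the remaining 2×2 (North, Center vs Fortify, Screen):
Let the attacker play North with probability p. Expected payoff against Fortify: 12p + (-11)(1−p) = 23p − 11; against Screen: 1p + 5(1−p) = −4p + 5.
Setting these equal: 23p − 11 = −4p + 5 ⇒ 27p = 16 ⇒ p = 16/27, and the value is (23)·(16/27) − 11 = 71/27.
For the defender: with q = P(Fortify), equating North's and Center's payoffs gives 11q + 1 = −16q + 5 ⇒ q = 4/27.

71/27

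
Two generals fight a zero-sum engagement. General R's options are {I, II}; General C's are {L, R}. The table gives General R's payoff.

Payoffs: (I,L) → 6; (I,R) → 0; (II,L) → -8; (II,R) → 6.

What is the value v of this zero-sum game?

Row minima: I → 0, II → -8; maximin = 0.
Column maxima: L → 6, R → 6; minimax = 6.
0 ≠ 6, so there is no saddle point; optimal play is mixed.
Let General R play I with probability p. Expected payoff against L: 6p + (-8)(1−p) = 14p − 8; against R: 0p + 6(1−p) = −6p + 6.
Setting these equal: 14p − 8 = −6p + 6 ⇒ 20p = 14 ⇒ p = 7/10, and the value is (14)·(7/10) − 8 = 9/5.
For General C: with q = P(L), equating I's and II's payoffs gives 6q = −14q + 6 ⇒ q = 3/10.

9/5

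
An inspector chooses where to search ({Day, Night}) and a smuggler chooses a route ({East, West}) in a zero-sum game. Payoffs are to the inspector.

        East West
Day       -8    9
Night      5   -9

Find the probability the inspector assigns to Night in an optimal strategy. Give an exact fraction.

17/31

Row minima: Day → -8, Night → -9; maximin = -8.
Column maxima: East → 5, West → 9; minimax = 5.
-8 ≠ 5, so there is no saddle point; optimal play is mixed.
Let the inspector play Day with probability p. Expected payoff against East: (-8)p + 5(1−p) = −13p + 5; against West: 9p + (-9)(1−p) = 18p − 9.
Setting these equal: −13p + 5 = 18p − 9 ⇒ −31p = -14 ⇒ p = 14/31, and the value is (-13)·(14/31) + 5 = -27/31.
For the smuggler: with q = P(East), equating Day's and Night's payoffs gives −17q + 9 = 14q − 9 ⇒ q = 18/31.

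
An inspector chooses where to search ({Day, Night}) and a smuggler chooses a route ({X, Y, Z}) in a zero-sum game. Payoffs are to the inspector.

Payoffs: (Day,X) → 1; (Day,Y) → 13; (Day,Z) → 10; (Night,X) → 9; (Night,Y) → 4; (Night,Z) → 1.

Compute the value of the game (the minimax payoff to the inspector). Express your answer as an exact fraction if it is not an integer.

89/17

Row minima: Day → 1, Night → 1; maximin = 1.
Column maxima: X → 9, Y → 13, Z → 10; minimax = 9.
1 ≠ 9, so there is no saddle point; optimal play is mixed.
Y is strictly dominated by Z (it gives the inspector strictly more in every row), so the smuggler never plays it.
On the remaining 2×2 (Day, Night vs X, Z):
Let the inspector play Day with probability p. Expected payoff against X: 1p + 9(1−p) = −8p + 9; against Z: 10p + 1(1−p) = 9p + 1.
Setting these equal: −8p + 9 = 9p + 1 ⇒ −17p = -8 ⇒ p = 8/17, and the value is (-8)·(8/17) + 9 = 89/17.
For the smuggler: with q = P(X), equating Day's and Night's payoffs gives −9q + 10 = 8q + 1 ⇒ q = 9/17.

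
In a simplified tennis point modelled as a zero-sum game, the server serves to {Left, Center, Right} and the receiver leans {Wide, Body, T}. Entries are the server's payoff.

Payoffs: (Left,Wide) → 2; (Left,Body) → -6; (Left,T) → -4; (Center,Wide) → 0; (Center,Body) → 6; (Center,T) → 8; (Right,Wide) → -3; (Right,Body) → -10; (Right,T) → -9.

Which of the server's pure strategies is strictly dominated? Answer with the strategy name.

Right

Left gives a strictly higher payoff than Right against every column: 2 > -3, -6 > -10, -4 > -9.
So Right is strictly dominated and the server never plays it.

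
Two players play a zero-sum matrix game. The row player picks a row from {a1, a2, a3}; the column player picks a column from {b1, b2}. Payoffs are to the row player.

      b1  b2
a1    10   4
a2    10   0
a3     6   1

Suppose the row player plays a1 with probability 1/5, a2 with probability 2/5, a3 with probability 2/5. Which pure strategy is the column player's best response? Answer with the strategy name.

If the column player plays b1, the row player's expected payoff is (1/5)·10 + (2/5)·10 + (2/5)·6 = 42/5.
If the column player plays b2, the row player's expected payoff is (1/5)·4 + (2/5)·0 + (2/5)·1 = 6/5.
The column player minimizes the row player's payoff; the smallest is 6/5, so the best response is b2.

b2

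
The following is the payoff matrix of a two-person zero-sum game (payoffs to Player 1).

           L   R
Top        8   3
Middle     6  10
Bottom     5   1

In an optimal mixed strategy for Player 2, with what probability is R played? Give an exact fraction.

2/9

Row minima: Top → 3, Middle → 6, Bottom → 1; maximin = 6.
Column maxima: L → 8, R → 10; minimax = 8.
6 ≠ 8, so there is no saddle point; optimal play is mixed.
Bottom is strictly dominated by Top, so Player 1 never plays it.
On the remaining 2×2 (Top, Middle vs L, R):
Let Player 1 play Top with probability p. Expected payoff against L: 8p + 6(1−p) = 2p + 6; against R: 3p + 10(1−p) = −7p + 10.
Setting these equal: 2p + 6 = −7p + 10 ⇒ 9p = 4 ⇒ p = 4/9, and the value is (2)·(4/9) + 6 = 62/9.
For Player 2: with q = P(L), equating Top's and Middle's payoffs gives 5q + 3 = −4q + 10 ⇒ q = 7/9.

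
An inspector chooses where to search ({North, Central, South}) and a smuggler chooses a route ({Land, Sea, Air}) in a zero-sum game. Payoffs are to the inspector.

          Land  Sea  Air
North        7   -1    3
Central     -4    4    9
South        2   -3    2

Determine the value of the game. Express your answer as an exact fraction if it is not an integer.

3/2

Row minima: North → -1, Central → -4, South → -3; maximin = -1.
Column maxima: Land → 7, Sea → 4, Air → 9; minimax = 4.
-1 ≠ 4, so there is no saddle point; optimal play is mixed.
South is strictly dominated by North, so the inspector never plays it.
Air is strictly dominated by Sea (it gives the inspector strictly more in every row), so the smuggler never plays it.
On the remaining 2×2 (North, Central vs Land, Sea):
Let the inspector play North with probability p. Expected payoff against Land: 7p + (-4)(1−p) = 11p − 4; against Sea: (-1)p + 4(1−p) = −5p + 4.
Setting these equal: 11p − 4 = −5p + 4 ⇒ 16p = 8 ⇒ p = 1/2, and the value is (11)·(1/2) − 4 = 3/2.
For the smuggler: with q = P(Land), equating North's and Central's payoffs gives 8q − 1 = −8q + 4 ⇒ q = 5/16.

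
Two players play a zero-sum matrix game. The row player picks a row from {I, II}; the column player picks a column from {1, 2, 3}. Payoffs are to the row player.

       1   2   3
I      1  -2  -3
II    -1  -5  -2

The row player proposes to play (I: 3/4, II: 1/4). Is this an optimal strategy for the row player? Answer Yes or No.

Yes

Against 1 this mix gives (3/4)·1 + (1/4)·(-1) = 1/2.
Against 2 this mix gives (3/4)·(-2) + (1/4)·(-5) = -11/4.
Against 3 this mix gives (3/4)·(-3) + (1/4)·(-2) = -11/4.
All of the column player's active replies (2, 3) yield -11/4, and no column does worse for the row player. The mix makes the column player indifferent and guarantees -11/4, so it is optimal.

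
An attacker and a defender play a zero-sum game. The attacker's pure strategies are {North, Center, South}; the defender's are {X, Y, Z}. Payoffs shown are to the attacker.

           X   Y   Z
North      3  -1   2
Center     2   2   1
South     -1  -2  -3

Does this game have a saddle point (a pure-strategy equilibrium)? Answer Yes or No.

Row minima: North → -1, Center → 1, South → -3; maximin = 1.
Column maxima: X → 3, Y → 2, Z → 2; minimax = 2.
1 ≠ 2, so no pure-strategy equilibrium exists.

No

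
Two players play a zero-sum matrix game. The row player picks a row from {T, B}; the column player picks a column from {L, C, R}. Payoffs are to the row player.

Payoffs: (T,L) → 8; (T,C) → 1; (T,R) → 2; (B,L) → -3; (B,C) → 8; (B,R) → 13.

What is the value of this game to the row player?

Row minima: T → 1, B → -3; maximin = 1.
Column maxima: L → 8, C → 8, R → 13; minimax = 8.
1 ≠ 8, so there is no saddle point; optimal play is mixed.
R is strictly dominated by C (it gives the row player strictly more in every row), so the column player never plays it.
On the remaining 2×2 (T, B vs L, C):
Let the row player play T with probability p. Expected payoff against L: 8p + (-3)(1−p) = 11p − 3; against C: 1p + 8(1−p) = −7p + 8.
Setting these equal: 11p − 3 = −7p + 8 ⇒ 18p = 11 ⇒ p = 11/18, and the value is (11)·(11/18) − 3 = 67/18.
For the column player: with q = P(L), equating T's and B's payoffs gives 7q + 1 = −11q + 8 ⇒ q = 7/18.

67/18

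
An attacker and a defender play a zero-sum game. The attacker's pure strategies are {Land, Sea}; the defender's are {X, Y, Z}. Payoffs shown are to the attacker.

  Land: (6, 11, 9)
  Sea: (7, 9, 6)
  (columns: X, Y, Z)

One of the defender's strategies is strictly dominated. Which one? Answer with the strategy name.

Y

X holds the attacker's payoff strictly below Y in every row: 6 < 11, 7 < 9.
So Y is strictly dominated for the defender.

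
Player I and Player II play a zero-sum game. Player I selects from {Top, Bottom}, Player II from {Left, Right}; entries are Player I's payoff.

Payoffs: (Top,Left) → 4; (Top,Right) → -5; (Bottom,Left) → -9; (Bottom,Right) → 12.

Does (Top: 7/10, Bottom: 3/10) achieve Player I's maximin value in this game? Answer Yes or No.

Yes

Against Left this mix gives (7/10)·4 + (3/10)·(-9) = 1/10.
Against Right this mix gives (7/10)·(-5) + (3/10)·12 = 1/10.
All of Player II's active replies (Left, Right) yield 1/10, and no column does worse for Player I. The mix makes Player II indifferent and guarantees 1/10, so it is optimal.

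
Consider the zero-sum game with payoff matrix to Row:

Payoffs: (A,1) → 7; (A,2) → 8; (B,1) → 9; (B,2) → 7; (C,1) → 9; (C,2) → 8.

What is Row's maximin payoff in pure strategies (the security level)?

Row minima: A → 7, B → 7, C → 8.
The best of these is 8.

8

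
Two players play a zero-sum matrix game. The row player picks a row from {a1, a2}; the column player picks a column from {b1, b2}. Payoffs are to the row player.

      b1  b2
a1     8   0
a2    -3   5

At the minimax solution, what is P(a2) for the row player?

1/2

Row minima: a1 → 0, a2 → -3; maximin = 0.
Column maxima: b1 → 8, b2 → 5; minimax = 5.
0 ≠ 5, so there is no saddle point; optimal play is mixed.
Let the row player play a1 with probability p. Expected payoff against b1: 8p + (-3)(1−p) = 11p − 3; against b2: 0p + 5(1−p) = −5p + 5.
Setting these equal: 11p − 3 = −5p + 5 ⇒ 16p = 8 ⇒ p = 1/2, and the value is (11)·(1/2) − 3 = 5/2.
For the column player: with q = P(b1), equating a1's and a2's payoffs gives 8q = −8q + 5 ⇒ q = 5/16.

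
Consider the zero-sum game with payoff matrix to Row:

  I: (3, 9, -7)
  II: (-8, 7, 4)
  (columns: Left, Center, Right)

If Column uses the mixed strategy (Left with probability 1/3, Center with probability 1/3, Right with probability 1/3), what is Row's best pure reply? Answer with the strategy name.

Expected payoff of I: (1/3)·3 + (1/3)·9 + (1/3)·(-7) = 5/3.
Expected payoff of II: (1/3)·(-8) + (1/3)·7 + (1/3)·4 = 1.
The largest is 5/3, so Row's best response is I.

I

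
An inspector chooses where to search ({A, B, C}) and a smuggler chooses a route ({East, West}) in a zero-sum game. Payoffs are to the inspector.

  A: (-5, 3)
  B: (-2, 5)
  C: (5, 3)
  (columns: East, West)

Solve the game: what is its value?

Row minima: A → -5, B → -2, C → 3; maximin = 3.
Column maxima: East → 5, West → 5; minimax = 5.
3 ≠ 5, so there is no saddle point; optimal play is mixed.
A is strictly dominated by B, so the inspector never plays it.
On the remaining 2×2 (B, C vs East, West):
Let the inspector play B with probability p. Expected payoff against East: (-2)p + 5(1−p) = −7p + 5; against West: 5p + 3(1−p) = 2p + 3.
Setting these equal: −7p + 5 = 2p + 3 ⇒ −9p = -2 ⇒ p = 2/9, and the value is (-7)·(2/9) + 5 = 31/9.
For the smuggler: with q = P(East), equating B's and C's payoffs gives −7q + 5 = 2q + 3 ⇒ q = 2/9.

31/9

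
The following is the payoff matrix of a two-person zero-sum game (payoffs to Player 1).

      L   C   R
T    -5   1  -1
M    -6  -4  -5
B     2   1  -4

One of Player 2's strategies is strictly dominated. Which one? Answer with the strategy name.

C

R holds Player 1's payoff strictly below C in every row: -1 < 1, -5 < -4, -4 < 1.
So C is strictly dominated for Player 2.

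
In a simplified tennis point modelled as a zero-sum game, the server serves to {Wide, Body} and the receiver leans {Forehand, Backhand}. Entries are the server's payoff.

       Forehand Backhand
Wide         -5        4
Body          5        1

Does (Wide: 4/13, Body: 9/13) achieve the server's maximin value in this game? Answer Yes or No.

Against Forehand this mix gives (4/13)·(-5) + (9/13)·5 = 25/13.
Against Backhand this mix gives (4/13)·4 + (9/13)·1 = 25/13.
All of the receiver's active replies (Forehand, Backhand) yield 25/13, and no column does worse for the server. The mix makes the receiver indifferent and guarantees 25/13, so it is optimal.

Yes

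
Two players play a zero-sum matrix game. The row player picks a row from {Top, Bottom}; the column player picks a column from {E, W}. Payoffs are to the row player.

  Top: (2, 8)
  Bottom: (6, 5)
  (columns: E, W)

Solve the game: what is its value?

Row minima: Top → 2, Bottom → 5; maximin = 5.
Column maxima: E → 6, W → 8; minimax = 6.
5 ≠ 6, so there is no saddle point; optimal play is mixed.
Let the row player play Top with probability p. Expected payoff against E: 2p + 6(1−p) = −4p + 6; against W: 8p + 5(1−p) = 3p + 5.
Setting these equal: −4p + 6 = 3p + 5 ⇒ −7p = -1 ⇒ p = 1/7, and the value is (-4)·(1/7) + 6 = 38/7.
For the column player: with q = P(E), equating Top's and Bottom's payoffs gives −6q + 8 = q + 5 ⇒ q = 3/7.

38/7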